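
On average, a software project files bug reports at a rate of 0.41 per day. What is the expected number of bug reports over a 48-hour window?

E[N] = λt = 0.41 × 2 = 0.82 (a 48-hour window = 2 days).

0.82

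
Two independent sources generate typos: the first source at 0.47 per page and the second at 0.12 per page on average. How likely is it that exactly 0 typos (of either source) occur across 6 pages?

0.0290

Independent Poisson processes superpose: combined rate λ = 0.47 + 0.12 = 0.59 per page.
Over the interval, μ = 0.59 × 6 = 3.54 (6 pages).
P(N = 0) = e^(−3.54) · 3.54^0/0! ≈ 0.0290.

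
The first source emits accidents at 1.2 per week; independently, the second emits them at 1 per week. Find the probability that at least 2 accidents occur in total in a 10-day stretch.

0.8212

Independent Poisson processes superpose: combined rate λ = 1.2 + 1 = 2.2 per week.
Over the interval, μ = 2.2 × 10/7 ≈ 3.14286 (a 10-day stretch = 10/7 weeks).
P(N ≥ 2) = 1 − P(N ≤ 1) ≈ 0.8212.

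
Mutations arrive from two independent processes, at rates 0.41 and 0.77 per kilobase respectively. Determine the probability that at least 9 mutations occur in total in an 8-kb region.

Independent Poisson processes superpose: combined rate λ = 0.41 + 0.77 = 1.18 per kilobase.
Over the interval, μ = 1.18 × 8 = 9.44 (an 8-kb region = 8 kilobases).
P(N ≥ 9) = 1 − P(N ≤ 8) ≈ 0.6008.

0.6008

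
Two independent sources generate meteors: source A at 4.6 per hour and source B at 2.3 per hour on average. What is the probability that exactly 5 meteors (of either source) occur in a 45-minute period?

0.1749

Independent Poisson processes superpose: combined rate λ = 4.6 + 2.3 = 6.9 per hour.
Over the interval, μ = 6.9 × 0.75 = 5.175 (a 45-minute period = 0.75 hours).
P(N = 5) = e^(−5.175) · 5.175^5/5! ≈ 0.1749.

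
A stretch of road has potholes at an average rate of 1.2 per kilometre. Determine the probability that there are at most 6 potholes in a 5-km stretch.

Over the interval, μ = 1.2 × 5 = 6 (a 5-km stretch = 5 kilometres).
P(N ≤ 6) = Σ_{j=0}^{6} e^(−μ) μ^j/j! ≈ 0.6063.

0.6063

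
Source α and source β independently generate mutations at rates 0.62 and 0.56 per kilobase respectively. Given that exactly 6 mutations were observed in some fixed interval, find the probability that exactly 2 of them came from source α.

0.2101

Given the total, each event is independently from source α with probability p = λ_α/(λ_α+λ_β) = 0.62/1.18 ≈ 0.5254.
So K ~ Binomial(6, 0.62/1.18): P(K = 2) = C(6,2) · (0.62/1.18)^2 · (0.56/1.18)^4 ≈ 0.2101.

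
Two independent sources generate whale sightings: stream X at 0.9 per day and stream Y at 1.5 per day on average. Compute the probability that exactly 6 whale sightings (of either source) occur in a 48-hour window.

0.1398

Independent Poisson processes superpose: combined rate λ = 0.9 + 1.5 = 2.4 per day.
Over the interval, μ = 2.4 × 2 = 4.8 (a 48-hour window = 2 days).
P(N = 6) = e^(−4.8) · 4.8^6/6! ≈ 0.1398.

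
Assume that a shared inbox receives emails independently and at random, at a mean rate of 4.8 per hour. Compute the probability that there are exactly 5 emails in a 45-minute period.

0.1377

Over the interval, μ = 4.8 × 0.75 = 3.6 (a 45-minute period = 0.75 hours).
P(N = 5) = e^(−μ) μ^5/5! = e^(−3.6) · 3.6^5/120 ≈ 0.1377.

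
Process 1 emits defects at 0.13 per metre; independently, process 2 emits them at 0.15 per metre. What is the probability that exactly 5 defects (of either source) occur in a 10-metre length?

Independent Poisson processes superpose: combined rate λ = 0.13 + 0.15 = 0.28 per metre.
Over the interval, μ = 0.28 × 10 = 2.8 (a 10-metre length = 10 metres).
P(N = 5) = e^(−2.8) · 2.8^5/5! ≈ 0.0872.

0.0872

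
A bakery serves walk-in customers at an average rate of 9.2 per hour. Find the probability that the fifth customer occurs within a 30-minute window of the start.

Over the interval, μ = 9.2 × 0.5 = 4.6 (a 30-minute window = 0.5 hours).
The fifth arrival falls in the interval iff at least 5 events occur there: P(S_5 ≤ t) = P(N ≥ 5) = 1 − P(N ≤ 4) ≈ 0.4868.

0.4868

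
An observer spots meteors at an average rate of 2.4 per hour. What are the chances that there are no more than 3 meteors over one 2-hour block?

0.2942

Over the interval, μ = 2.4 × 2 = 4.8 (a 2-hour block = 2 hours).
P(N ≤ 3) = Σ_{j=0}^{3} e^(−μ) μ^j/j! ≈ 0.2942.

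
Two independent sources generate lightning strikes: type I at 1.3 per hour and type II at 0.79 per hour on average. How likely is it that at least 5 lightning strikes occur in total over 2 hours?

0.4063

Independent Poisson processes superpose: combined rate λ = 1.3 + 0.79 = 2.09 per hour.
Over the interval, μ = 2.09 × 2 = 4.18 (2 hours).
P(N ≥ 5) = 1 − P(N ≤ 4) ≈ 0.4063.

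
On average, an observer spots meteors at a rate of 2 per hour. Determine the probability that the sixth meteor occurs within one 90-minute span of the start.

Over the interval, μ = 2 × 1.5 = 3 (a 90-minute span = 1.5 hours).
The sixth arrival falls in the interval iff at least 6 events occur there: P(S_6 ≤ t) = P(N ≥ 6) = 1 − P(N ≤ 5) ≈ 0.0839.

0.0839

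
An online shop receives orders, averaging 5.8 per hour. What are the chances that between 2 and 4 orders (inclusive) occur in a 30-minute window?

0.6172

Over the interval, μ = 5.8 × 0.5 = 2.9 (a 30-minute window = 0.5 hours).
P(2 ≤ N ≤ 4) = Σ_{j=2}^{4} e^(−2.9) · 2.9^j/j! ≈ 0.6172.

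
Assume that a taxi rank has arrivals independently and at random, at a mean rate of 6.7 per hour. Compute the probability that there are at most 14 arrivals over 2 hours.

Over the interval, μ = 6.7 × 2 = 13.4 (2 hours).
P(N ≤ 14) = Σ_{j=0}^{14} e^(−μ) μ^j/j! ≈ 0.6338.

0.6338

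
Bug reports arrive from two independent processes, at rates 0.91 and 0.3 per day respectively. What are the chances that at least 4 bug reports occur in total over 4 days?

0.7118

Independent Poisson processes superpose: combined rate λ = 0.91 + 0.3 = 1.21 per day.
Over the interval, μ = 1.21 × 4 = 4.84 (4 days).
P(N ≥ 4) = 1 − P(N ≤ 3) ≈ 0.7118.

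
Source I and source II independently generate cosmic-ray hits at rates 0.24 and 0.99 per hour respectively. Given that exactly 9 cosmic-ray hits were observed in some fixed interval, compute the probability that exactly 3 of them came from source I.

0.1697

Given the total, each event is independently from source I with probability p = λ_I/(λ_I+λ_II) = 0.24/1.23 ≈ 0.1951.
So K ~ Binomial(9, 0.24/1.23): P(K = 3) = C(9,3) · (0.24/1.23)^3 · (0.99/1.23)^6 ≈ 0.1697.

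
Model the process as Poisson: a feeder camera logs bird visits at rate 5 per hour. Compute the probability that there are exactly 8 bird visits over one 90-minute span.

0.1373

Over the interval, μ = 5 × 1.5 = 7.5 (a 90-minute span = 1.5 hours).
P(N = 8) = e^(−μ) μ^8/8! = e^(−7.5) · 7.5^8/40320 ≈ 0.1373.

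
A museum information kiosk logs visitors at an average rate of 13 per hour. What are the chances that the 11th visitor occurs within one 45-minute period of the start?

0.3857

Over the interval, μ = 13 × 0.75 = 9.75 (a 45-minute period = 0.75 hours).
The 11th arrival falls in the interval iff at least 11 events occur there: P(S_11 ≤ t) = P(N ≥ 11) = 1 − P(N ≤ 10) ≈ 0.3857.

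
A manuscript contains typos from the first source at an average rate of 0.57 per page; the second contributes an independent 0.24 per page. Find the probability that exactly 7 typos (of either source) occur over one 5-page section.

Independent Poisson processes superpose: combined rate λ = 0.57 + 0.24 = 0.81 per page.
Over the interval, μ = 0.81 × 5 = 4.05 (a 5-page section = 5 pages).
P(N = 7) = e^(−4.05) · 4.05^7/7! ≈ 0.0618.

0.0618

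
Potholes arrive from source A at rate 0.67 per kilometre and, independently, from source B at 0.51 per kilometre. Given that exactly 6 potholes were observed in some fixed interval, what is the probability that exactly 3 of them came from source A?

0.2956

Given the total, each event is independently from source A with probability p = λ_A/(λ_A+λ_B) = 0.67/1.18 ≈ 0.5678.
So K ~ Binomial(6, 0.67/1.18): P(K = 3) = C(6,3) · (0.67/1.18)^3 · (0.51/1.18)^3 ≈ 0.2956.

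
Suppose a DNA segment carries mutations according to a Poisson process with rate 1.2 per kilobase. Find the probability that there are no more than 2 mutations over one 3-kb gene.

0.3027

Over the interval, μ = 1.2 × 3 = 3.6 (a 3-kb gene = 3 kilobases).
P(N ≤ 2) = Σ_{j=0}^{2} e^(−μ) μ^j/j! ≈ 0.3027.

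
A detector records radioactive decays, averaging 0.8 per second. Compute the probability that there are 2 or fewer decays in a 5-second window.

0.2381

Over the interval, μ = 0.8 × 5 = 4 (a 5-second window = 5 seconds).
P(N ≤ 2) = Σ_{j=0}^{2} e^(−μ) μ^j/j! ≈ 0.2381.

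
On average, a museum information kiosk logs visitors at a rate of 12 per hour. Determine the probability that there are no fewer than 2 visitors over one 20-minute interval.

0.9084

Over the interval, μ = 12 × 1/3 = 4 (a 20-minute interval = 1/3 hours).
P(N ≥ 2) = 1 − P(N ≤ 1) = 1 − Σ_{j=0}^{1} e^(−μ) μ^j/j! ≈ 0.9084.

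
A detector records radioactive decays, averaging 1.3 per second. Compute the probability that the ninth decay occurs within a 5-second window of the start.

Over the interval, μ = 1.3 × 5 = 6.5 (a 5-second window = 5 seconds).
The ninth arrival falls in the interval iff at least 9 events occur there: P(S_9 ≤ t) = P(N ≥ 9) = 1 − P(N ≤ 8) ≈ 0.2084.

0.2084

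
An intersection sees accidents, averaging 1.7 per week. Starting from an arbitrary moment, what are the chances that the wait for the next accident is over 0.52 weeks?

The wait for the next event is exponential with rate λ = 1.7 per week.
P(T > 0.52) = e^(−λt) = e^(−1.7 × 0.52) = e^(−0.884) ≈ 0.4131.

0.4131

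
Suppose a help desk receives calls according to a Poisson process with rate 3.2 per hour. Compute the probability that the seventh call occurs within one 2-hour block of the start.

Over the interval, μ = 3.2 × 2 = 6.4 (a 2-hour block = 2 hours).
The seventh arrival falls in the interval iff at least 7 events occur there: P(S_7 ≤ t) = P(N ≥ 7) = 1 − P(N ≤ 6) ≈ 0.4577.

0.4577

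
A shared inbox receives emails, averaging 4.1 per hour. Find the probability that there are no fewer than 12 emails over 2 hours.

Over the interval, μ = 4.1 × 2 = 8.2 (2 hours).
P(N ≥ 12) = 1 − P(N ≤ 11) = 1 − Σ_{j=0}^{11} e^(−μ) μ^j/j! ≈ 0.1269.

0.1269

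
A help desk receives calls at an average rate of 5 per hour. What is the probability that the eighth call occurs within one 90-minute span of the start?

0.4754

Over the interval, μ = 5 × 1.5 = 7.5 (a 90-minute span = 1.5 hours).
The eighth arrival falls in the interval iff at least 8 events occur there: P(S_8 ≤ t) = P(N ≥ 8) = 1 − P(N ≤ 7) ≈ 0.4754.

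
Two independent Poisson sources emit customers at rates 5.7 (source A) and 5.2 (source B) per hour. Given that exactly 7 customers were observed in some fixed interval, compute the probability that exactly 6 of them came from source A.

0.0683

Given the total, each event is independently from source A with probability p = λ_A/(λ_A+λ_B) = 5.7/10.9 ≈ 0.5229.
So K ~ Binomial(7, 5.7/10.9): P(K = 6) = C(7,6) · (5.7/10.9)^6 · (5.2/10.9)^1 ≈ 0.0683.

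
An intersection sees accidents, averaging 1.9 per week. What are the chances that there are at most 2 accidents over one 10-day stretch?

Over the interval, μ = 1.9 × 10/7 ≈ 2.71429 (a 10-day stretch = 10/7 weeks).
P(N ≤ 2) = Σ_{j=0}^{2} e^(−μ) μ^j/j! ≈ 0.4901.

0.4901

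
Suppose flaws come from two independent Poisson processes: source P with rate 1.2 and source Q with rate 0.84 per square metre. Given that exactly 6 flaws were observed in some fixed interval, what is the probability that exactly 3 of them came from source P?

0.2842

Given the total, each event is independently from source P with probability p = λ_P/(λ_P+λ_Q) = 1.2/2.04 ≈ 0.5882.
So K ~ Binomial(6, 1.2/2.04): P(K = 3) = C(6,3) · (1.2/2.04)^3 · (0.84/2.04)^3 ≈ 0.2842.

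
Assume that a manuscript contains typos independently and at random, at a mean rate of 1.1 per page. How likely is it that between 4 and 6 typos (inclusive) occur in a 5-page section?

Over the interval, μ = 1.1 × 5 = 5.5 (a 5-page section = 5 pages).
P(4 ≤ N ≤ 6) = Σ_{j=4}^{6} e^(−5.5) · 5.5^j/j! ≈ 0.4843.

0.4843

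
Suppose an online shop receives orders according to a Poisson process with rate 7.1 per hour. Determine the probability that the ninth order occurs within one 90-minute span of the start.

Over the interval, μ = 7.1 × 1.5 = 10.65 (a 90-minute span = 1.5 hours).
The ninth arrival falls in the interval iff at least 9 events occur there: P(S_9 ≤ t) = P(N ≥ 9) = 1 − P(N ≤ 8) ≈ 0.7355.

0.7355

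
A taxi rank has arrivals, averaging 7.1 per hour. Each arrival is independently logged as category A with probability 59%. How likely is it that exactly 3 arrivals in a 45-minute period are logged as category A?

0.2233

Thinning: the arrivals that are logged as category A themselves form a Poisson process with rate 0.59 × 7.1 = 4.189 per hour.
Over the interval, μ = 4.189 × 0.75 = 3.14175 (a 45-minute period = 0.75 hours).
P(N = 3) = e^(−3.14175) · 3.14175^3/3! ≈ 0.2233.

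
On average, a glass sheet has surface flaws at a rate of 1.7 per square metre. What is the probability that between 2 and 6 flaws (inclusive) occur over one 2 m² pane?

Over the interval, μ = 1.7 × 2 = 3.4 (a 2 m² pane = 2 square metres).
P(2 ≤ N ≤ 6) = Σ_{j=2}^{6} e^(−3.4) · 3.4^j/j! ≈ 0.7953.

0.7953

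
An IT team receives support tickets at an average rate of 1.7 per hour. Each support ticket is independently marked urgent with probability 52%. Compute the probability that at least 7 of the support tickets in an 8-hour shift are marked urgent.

0.5610

Thinning: the support tickets that are marked urgent themselves form a Poisson process with rate 0.52 × 1.7 = 0.884 per hour.
Over the interval, μ = 0.884 × 8 = 7.072 (an 8-hour shift = 8 hours).
P(N ≥ 7) = 1 − P(N ≤ 6) ≈ 0.5610.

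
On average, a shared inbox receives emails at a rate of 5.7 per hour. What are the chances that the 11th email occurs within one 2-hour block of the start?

Over the interval, μ = 5.7 × 2 = 11.4 (a 2-hour block = 2 hours).
The 11th arrival falls in the interval iff at least 11 events occur there: P(S_11 ≤ t) = P(N ≥ 11) = 1 − P(N ≤ 10) ≈ 0.5869.

0.5869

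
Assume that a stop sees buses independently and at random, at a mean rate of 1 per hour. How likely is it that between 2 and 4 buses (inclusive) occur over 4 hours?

Over the interval, μ = 1 × 4 = 4 (4 hours).
P(2 ≤ N ≤ 4) = Σ_{j=2}^{4} e^(−4) · 4^j/j! ≈ 0.5373.

0.5373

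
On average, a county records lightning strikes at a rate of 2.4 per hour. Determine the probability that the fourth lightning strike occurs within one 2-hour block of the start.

0.7058

Over the interval, μ = 2.4 × 2 = 4.8 (a 2-hour block = 2 hours).
The fourth arrival falls in the interval iff at least 4 events occur there: P(S_4 ≤ t) = P(N ≥ 4) = 1 − P(N ≤ 3) ≈ 0.7058.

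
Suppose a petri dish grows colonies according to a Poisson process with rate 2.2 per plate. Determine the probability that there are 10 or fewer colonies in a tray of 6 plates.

Over the interval, μ = 2.2 × 6 = 13.2 (a tray of 6 plates = 6 plates).
P(N ≤ 10) = Σ_{j=0}^{10} e^(−μ) μ^j/j! ≈ 0.2349.

0.2349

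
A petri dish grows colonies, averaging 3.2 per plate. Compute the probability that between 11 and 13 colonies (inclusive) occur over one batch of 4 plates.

0.3258

Over the interval, μ = 3.2 × 4 = 12.8 (a batch of 4 plates = 4 plates).
P(11 ≤ N ≤ 13) = Σ_{j=11}^{13} e^(−12.8) · 12.8^j/j! ≈ 0.3258.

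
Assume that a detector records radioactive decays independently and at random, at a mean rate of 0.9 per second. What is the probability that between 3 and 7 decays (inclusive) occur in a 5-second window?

0.7398

Over the interval, μ = 0.9 × 5 = 4.5 (a 5-second window = 5 seconds).
P(3 ≤ N ≤ 7) = Σ_{j=3}^{7} e^(−4.5) · 4.5^j/j! ≈ 0.7398.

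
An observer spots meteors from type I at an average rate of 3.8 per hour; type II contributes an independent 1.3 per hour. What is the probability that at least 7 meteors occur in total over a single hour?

0.2526

Independent Poisson processes superpose: combined rate λ = 3.8 + 1.3 = 5.1 per hour.
So μ = 5.1.
P(N ≥ 7) = 1 − P(N ≤ 6) ≈ 0.2526.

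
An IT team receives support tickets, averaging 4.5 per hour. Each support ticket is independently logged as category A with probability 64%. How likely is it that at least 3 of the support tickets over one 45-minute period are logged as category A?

Thinning: the support tickets that are logged as category A themselves form a Poisson process with rate 0.64 × 4.5 = 2.88 per hour.
Over the interval, μ = 2.88 × 0.75 = 2.16 (a 45-minute period = 0.75 hours).
P(N ≥ 3) = 1 − P(N ≤ 2) ≈ 0.3665.

0.3665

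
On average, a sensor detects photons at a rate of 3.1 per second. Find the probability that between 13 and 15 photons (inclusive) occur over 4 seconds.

0.2837

Over the interval, μ = 3.1 × 4 = 12.4 (4 seconds).
P(13 ≤ N ≤ 15) = Σ_{j=13}^{15} e^(−12.4) · 12.4^j/j! ≈ 0.2837.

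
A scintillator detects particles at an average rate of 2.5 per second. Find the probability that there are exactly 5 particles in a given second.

With mean μ = 2.5 per second,
P(N = 5) = e^(−μ) μ^5/5! = e^(−2.5) · 2.5^5/120 ≈ 0.0668.

0.0668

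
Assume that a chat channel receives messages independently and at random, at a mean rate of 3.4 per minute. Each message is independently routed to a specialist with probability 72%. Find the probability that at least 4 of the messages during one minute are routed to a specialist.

0.2314

Thinning: the messages that are routed to a specialist themselves form a Poisson process with rate 0.72 × 3.4 = 2.448 per minute.
So μ = 2.448.
P(N ≥ 4) = 1 − P(N ≤ 3) ≈ 0.2314.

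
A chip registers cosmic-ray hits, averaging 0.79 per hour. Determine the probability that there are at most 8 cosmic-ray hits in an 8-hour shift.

0.8125

Over the interval, μ = 0.79 × 8 = 6.32 (an 8-hour shift = 8 hours).
P(N ≤ 8) = Σ_{j=0}^{8} e^(−μ) μ^j/j! ≈ 0.8125.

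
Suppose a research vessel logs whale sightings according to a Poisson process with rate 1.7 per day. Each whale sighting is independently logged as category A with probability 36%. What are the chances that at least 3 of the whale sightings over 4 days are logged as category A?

Thinning: the whale sightings that are logged as category A themselves form a Poisson process with rate 0.36 × 1.7 = 0.612 per day.
Over the interval, μ = 0.612 × 4 = 2.448 (4 days).
P(N ≥ 3) = 1 − P(N ≤ 2) ≈ 0.4428.

0.4428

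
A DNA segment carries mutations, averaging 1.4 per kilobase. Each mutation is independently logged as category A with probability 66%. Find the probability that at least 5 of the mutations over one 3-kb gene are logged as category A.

Thinning: the mutations that are logged as category A themselves form a Poisson process with rate 0.66 × 1.4 = 0.924 per kilobase.
Over the interval, μ = 0.924 × 3 = 2.772 (a 3-kb gene = 3 kilobases).
P(N ≥ 5) = 1 − P(N ≤ 4) ≈ 0.1480.

0.1480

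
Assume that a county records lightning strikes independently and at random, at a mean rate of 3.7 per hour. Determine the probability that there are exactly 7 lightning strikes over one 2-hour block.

0.1474

Over the interval, μ = 3.7 × 2 = 7.4 (a 2-hour block = 2 hours).
P(N = 7) = e^(−μ) μ^7/7! = e^(−7.4) · 7.4^7/5040 ≈ 0.1474.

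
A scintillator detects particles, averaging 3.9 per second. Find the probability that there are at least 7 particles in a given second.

With mean μ = 3.9 per second,
P(N ≥ 7) = 1 − P(N ≤ 6) = 1 − Σ_{j=0}^{6} e^(−μ) μ^j/j! ≈ 0.1005.

0.1005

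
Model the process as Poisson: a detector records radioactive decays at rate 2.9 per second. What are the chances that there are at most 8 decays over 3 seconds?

Over the interval, μ = 2.9 × 3 = 8.7 (3 seconds).
P(N ≤ 8) = Σ_{j=0}^{8} e^(−μ) μ^j/j! ≈ 0.4958.

0.4958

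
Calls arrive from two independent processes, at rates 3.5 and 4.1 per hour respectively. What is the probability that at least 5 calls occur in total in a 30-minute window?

Independent Poisson processes superpose: combined rate λ = 3.5 + 4.1 = 7.6 per hour.
Over the interval, μ = 7.6 × 0.5 = 3.8 (a 30-minute window = 0.5 hours).
P(N ≥ 5) = 1 − P(N ≤ 4) ≈ 0.3322.

0.3322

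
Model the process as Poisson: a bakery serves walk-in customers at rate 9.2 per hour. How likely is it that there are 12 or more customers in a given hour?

0.2168

With mean μ = 9.2 per hour,
P(N ≥ 12) = 1 − P(N ≤ 11) = 1 − Σ_{j=0}^{11} e^(−μ) μ^j/j! ≈ 0.2168.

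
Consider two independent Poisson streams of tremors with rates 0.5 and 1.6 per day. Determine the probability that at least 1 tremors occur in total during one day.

0.8775

Independent Poisson processes superpose: combined rate λ = 0.5 + 1.6 = 2.1 per day.
So μ = 2.1.
P(N ≥ 1) = 1 − P(N ≤ 0) ≈ 0.8775.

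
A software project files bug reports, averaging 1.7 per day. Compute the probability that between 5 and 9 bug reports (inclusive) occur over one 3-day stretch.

Over the interval, μ = 1.7 × 3 = 5.1 (a 3-day stretch = 3 days).
P(5 ≤ N ≤ 9) = Σ_{j=5}^{9} e^(−5.1) · 5.1^j/j! ≈ 0.5413.

0.5413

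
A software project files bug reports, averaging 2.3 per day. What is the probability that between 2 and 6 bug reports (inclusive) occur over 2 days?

Over the interval, μ = 2.3 × 2 = 4.6 (2 days).
P(2 ≤ N ≤ 6) = Σ_{j=2}^{6} e^(−4.6) · 4.6^j/j! ≈ 0.7617.

0.7617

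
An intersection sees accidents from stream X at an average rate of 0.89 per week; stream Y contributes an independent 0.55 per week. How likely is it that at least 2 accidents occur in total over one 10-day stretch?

Independent Poisson processes superpose: combined rate λ = 0.89 + 0.55 = 1.44 per week.
Over the interval, μ = 1.44 × 10/7 ≈ 2.05714 (a 10-day stretch = 10/7 weeks).
P(N ≥ 2) = 1 − P(N ≤ 1) ≈ 0.6092.

0.6092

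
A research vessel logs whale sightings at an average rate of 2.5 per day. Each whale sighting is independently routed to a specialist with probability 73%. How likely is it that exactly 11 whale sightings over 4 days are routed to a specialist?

0.0531

Thinning: the whale sightings that are routed to a specialist themselves form a Poisson process with rate 0.73 × 2.5 = 1.825 per day.
Over the interval, μ = 1.825 × 4 = 7.3 (4 days).
P(N = 11) = e^(−7.3) · 7.3^11/11! ≈ 0.0531.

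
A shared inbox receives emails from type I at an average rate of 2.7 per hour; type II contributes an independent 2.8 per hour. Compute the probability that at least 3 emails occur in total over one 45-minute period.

Independent Poisson processes superpose: combined rate λ = 2.7 + 2.8 = 5.5 per hour.
Over the interval, μ = 5.5 × 0.75 = 4.125 (a 45-minute period = 0.75 hours).
P(N ≥ 3) = 1 − P(N ≤ 2) ≈ 0.7796.

0.7796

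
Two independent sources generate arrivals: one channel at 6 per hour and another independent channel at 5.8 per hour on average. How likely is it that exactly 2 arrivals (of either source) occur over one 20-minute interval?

Independent Poisson processes superpose: combined rate λ = 6 + 5.8 = 11.8 per hour.
Over the interval, μ = 11.8 × 1/3 ≈ 3.93333 (a 20-minute interval = 1/3 hours).
P(N = 2) = e^(−3.93333) · 3.93333^2/2! ≈ 0.1514.

0.1514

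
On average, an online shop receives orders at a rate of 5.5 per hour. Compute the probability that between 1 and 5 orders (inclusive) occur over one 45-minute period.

Over the interval, μ = 5.5 × 0.75 = 4.125 (a 45-minute period = 0.75 hours).
P(1 ≤ N ≤ 5) = Σ_{j=1}^{5} e^(−4.125) · 4.125^j/j! ≈ 0.7491.

0.7491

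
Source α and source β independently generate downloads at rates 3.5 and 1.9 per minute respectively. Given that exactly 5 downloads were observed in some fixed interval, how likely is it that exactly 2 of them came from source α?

Given the total, each event is independently from source α with probability p = λ_α/(λ_α+λ_β) = 3.5/5.4 ≈ 0.6481.
So K ~ Binomial(5, 3.5/5.4): P(K = 2) = C(5,2) · (3.5/5.4)^2 · (1.9/5.4)^3 ≈ 0.1830.

0.1830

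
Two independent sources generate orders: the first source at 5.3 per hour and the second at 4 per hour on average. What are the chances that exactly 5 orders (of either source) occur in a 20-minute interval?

0.1075

Independent Poisson processes superpose: combined rate λ = 5.3 + 4 = 9.3 per hour.
Over the interval, μ = 9.3 × 1/3 = 3.1 (a 20-minute interval = 1/3 hours).
P(N = 5) = e^(−3.1) · 3.1^5/5! ≈ 0.1075.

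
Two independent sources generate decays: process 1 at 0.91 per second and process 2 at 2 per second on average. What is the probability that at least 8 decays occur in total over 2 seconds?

0.2316

Independent Poisson processes superpose: combined rate λ = 0.91 + 2 = 2.91 per second.
Over the interval, μ = 2.91 × 2 = 5.82 (2 seconds).
P(N ≥ 8) = 1 − P(N ≤ 7) ≈ 0.2316.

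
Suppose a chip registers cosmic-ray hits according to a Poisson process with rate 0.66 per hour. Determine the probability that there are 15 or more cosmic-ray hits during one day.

0.6174

Over the interval, μ = 0.66 × 24 = 15.84 (a day = 24 hours).
P(N ≥ 15) = 1 − P(N ≤ 14) = 1 − Σ_{j=0}^{14} e^(−μ) μ^j/j! ≈ 0.6174.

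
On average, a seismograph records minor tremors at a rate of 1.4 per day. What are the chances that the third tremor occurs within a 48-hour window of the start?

Over the interval, μ = 1.4 × 2 = 2.8 (a 48-hour window = 2 days).
The third arrival falls in the interval iff at least 3 events occur there: P(S_3 ≤ t) = P(N ≥ 3) = 1 − P(N ≤ 2) ≈ 0.5305.

0.5305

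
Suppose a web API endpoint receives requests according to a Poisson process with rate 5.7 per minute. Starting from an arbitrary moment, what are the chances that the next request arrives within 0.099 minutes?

0.4312

Inter-arrival times are exponential with rate λ = 5.7 per minute.
P(T ≤ 0.099) = 1 − e^(−λt) = 1 − e^(−5.7 × 0.099) = 1 − e^(−0.5643) ≈ 0.4312.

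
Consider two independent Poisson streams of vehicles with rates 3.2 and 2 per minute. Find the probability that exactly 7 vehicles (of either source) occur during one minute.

0.1125

Independent Poisson processes superpose: combined rate λ = 3.2 + 2 = 5.2 per minute.
So μ = 5.2.
P(N = 7) = e^(−5.2) · 5.2^7/7! ≈ 0.1125.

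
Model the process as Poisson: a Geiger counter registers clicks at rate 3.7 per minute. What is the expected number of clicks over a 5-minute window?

18.5

E[N] = λt = 3.7 × 5 = 18.5 (a 5-minute window = 5 minutes).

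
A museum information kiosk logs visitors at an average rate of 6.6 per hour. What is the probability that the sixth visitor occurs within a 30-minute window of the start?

Over the interval, μ = 6.6 × 0.5 = 3.3 (a 30-minute window = 0.5 hours).
The sixth arrival falls in the interval iff at least 6 events occur there: P(S_6 ≤ t) = P(N ≥ 6) = 1 − P(N ≤ 5) ≈ 0.1171.

0.1171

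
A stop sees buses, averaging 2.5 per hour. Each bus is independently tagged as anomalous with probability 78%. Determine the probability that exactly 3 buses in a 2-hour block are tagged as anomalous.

0.2001

Thinning: the buses that are tagged as anomalous themselves form a Poisson process with rate 0.78 × 2.5 = 1.95 per hour.
Over the interval, μ = 1.95 × 2 = 3.9 (a 2-hour block = 2 hours).
P(N = 3) = e^(−3.9) · 3.9^3/3! ≈ 0.2001.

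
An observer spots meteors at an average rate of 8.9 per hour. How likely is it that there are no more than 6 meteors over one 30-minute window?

Over the interval, μ = 8.9 × 0.5 = 4.45 (a 30-minute window = 0.5 hours).
P(N ≤ 6) = Σ_{j=0}^{6} e^(−μ) μ^j/j! ≈ 0.8374.

0.8374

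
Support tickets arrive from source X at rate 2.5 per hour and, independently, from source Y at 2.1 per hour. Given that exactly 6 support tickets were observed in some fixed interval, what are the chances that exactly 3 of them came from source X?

Given the total, each event is independently from source X with probability p = λ_X/(λ_X+λ_Y) = 2.5/4.6 ≈ 0.5435.
So K ~ Binomial(6, 2.5/4.6): P(K = 3) = C(6,3) · (2.5/4.6)^3 · (2.1/4.6)^3 ≈ 0.3055.

0.3055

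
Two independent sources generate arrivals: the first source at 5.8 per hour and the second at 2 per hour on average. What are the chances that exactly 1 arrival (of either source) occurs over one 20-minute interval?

Independent Poisson processes superpose: combined rate λ = 5.8 + 2 = 7.8 per hour.
Over the interval, μ = 7.8 × 1/3 = 2.6 (a 20-minute interval = 1/3 hours).
P(N = 1) = e^(−2.6) · 2.6^1/1! ≈ 0.1931.

0.1931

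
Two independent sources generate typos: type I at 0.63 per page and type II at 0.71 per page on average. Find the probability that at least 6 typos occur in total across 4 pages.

0.4469

Independent Poisson processes superpose: combined rate λ = 0.63 + 0.71 = 1.34 per page.
Over the interval, μ = 1.34 × 4 = 5.36 (4 pages).
P(N ≥ 6) = 1 − P(N ≤ 5) ≈ 0.4469.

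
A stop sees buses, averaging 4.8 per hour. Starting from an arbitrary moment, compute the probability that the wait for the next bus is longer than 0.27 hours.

0.2736

The wait for the next event is exponential with rate λ = 4.8 per hour.
P(T > 0.27) = e^(−λt) = e^(−4.8 × 0.27) = e^(−1.296) ≈ 0.2736.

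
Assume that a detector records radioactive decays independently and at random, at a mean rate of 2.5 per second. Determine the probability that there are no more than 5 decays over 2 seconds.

Over the interval, μ = 2.5 × 2 = 5 (2 seconds).
P(N ≤ 5) = Σ_{j=0}^{5} e^(−μ) μ^j/j! ≈ 0.6160.

0.6160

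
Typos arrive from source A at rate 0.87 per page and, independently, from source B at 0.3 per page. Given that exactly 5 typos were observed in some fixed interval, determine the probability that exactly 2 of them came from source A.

Given the total, each event is independently from source A with probability p = λ_A/(λ_A+λ_B) = 0.87/1.17 ≈ 0.7436.
So K ~ Binomial(5, 0.87/1.17): P(K = 2) = C(5,2) · (0.87/1.17)^2 · (0.3/1.17)^3 ≈ 0.0932.

0.0932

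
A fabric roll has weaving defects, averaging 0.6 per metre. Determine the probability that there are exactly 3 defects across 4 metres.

Over the interval, μ = 0.6 × 4 = 2.4 (4 metres).
P(N = 3) = e^(−μ) μ^3/3! = e^(−2.4) · 2.4^3/6 ≈ 0.2090.

0.2090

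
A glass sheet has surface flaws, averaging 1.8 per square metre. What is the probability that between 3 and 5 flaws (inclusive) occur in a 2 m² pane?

0.5414

Over the interval, μ = 1.8 × 2 = 3.6 (a 2 m² pane = 2 square metres).
P(3 ≤ N ≤ 5) = Σ_{j=3}^{5} e^(−3.6) · 3.6^j/j! ≈ 0.5414.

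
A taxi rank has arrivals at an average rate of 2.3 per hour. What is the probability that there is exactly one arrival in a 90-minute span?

0.1095

Over the interval, μ = 2.3 × 1.5 = 3.45 (a 90-minute span = 1.5 hours).
P(N = 1) = e^(−μ) μ^1/1! = e^(−3.45) · 3.45^1/1 ≈ 0.1095.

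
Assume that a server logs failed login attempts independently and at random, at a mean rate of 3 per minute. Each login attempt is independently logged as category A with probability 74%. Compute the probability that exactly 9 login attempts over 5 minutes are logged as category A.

0.1065

Thinning: the login attempts that are logged as category A themselves form a Poisson process with rate 0.74 × 3 = 2.22 per minute.
Over the interval, μ = 2.22 × 5 = 11.1 (5 minutes).
P(N = 9) = e^(−11.1) · 11.1^9/9! ≈ 0.1065.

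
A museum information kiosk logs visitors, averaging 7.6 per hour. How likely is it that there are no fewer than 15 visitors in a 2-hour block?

Over the interval, μ = 7.6 × 2 = 15.2 (a 2-hour block = 2 hours).
P(N ≥ 15) = 1 − P(N ≤ 14) = 1 − Σ_{j=0}^{14} e^(−μ) μ^j/j! ≈ 0.5547.

0.5547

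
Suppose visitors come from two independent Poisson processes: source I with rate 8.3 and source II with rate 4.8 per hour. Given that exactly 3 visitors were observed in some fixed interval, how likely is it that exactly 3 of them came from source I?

0.2543

Given the total, each event is independently from source I with probability p = λ_I/(λ_I+λ_II) = 8.3/13.1 ≈ 0.6336.
So K ~ Binomial(3, 8.3/13.1): P(K = 3) = C(3,3) · (8.3/13.1)^3 · (4.8/13.1)^0 ≈ 0.2543.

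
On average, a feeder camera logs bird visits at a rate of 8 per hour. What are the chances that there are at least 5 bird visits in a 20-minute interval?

Over the interval, μ = 8 × 1/3 ≈ 2.66667 (a 20-minute interval = 1/3 hours).
P(N ≥ 5) = 1 − P(N ≤ 4) = 1 − Σ_{j=0}^{4} e^(−μ) μ^j/j! ≈ 0.1322.

0.1322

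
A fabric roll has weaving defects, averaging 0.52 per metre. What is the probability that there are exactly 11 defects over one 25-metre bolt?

0.1015

Over the interval, μ = 0.52 × 25 = 13 (a 25-metre bolt = 25 metres).
P(N = 11) = e^(−μ) μ^11/11! = e^(−13) · 13^11/39916800 ≈ 0.1015.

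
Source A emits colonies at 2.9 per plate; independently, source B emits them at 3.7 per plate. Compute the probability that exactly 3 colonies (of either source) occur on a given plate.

0.0652

Independent Poisson processes superpose: combined rate λ = 2.9 + 3.7 = 6.6 per plate.
So μ = 6.6.
P(N = 3) = e^(−6.6) · 6.6^3/3! ≈ 0.0652.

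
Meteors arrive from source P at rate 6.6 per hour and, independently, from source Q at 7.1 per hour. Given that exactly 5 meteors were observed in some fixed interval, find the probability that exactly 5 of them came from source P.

Given the total, each event is independently from source P with probability p = λ_P/(λ_P+λ_Q) = 6.6/13.7 ≈ 0.4818.
So K ~ Binomial(5, 6.6/13.7): P(K = 5) = C(5,5) · (6.6/13.7)^5 · (7.1/13.7)^0 ≈ 0.0259.

0.0259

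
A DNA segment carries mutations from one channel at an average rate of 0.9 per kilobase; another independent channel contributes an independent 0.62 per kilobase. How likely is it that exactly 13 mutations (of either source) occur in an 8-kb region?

0.1069

Independent Poisson processes superpose: combined rate λ = 0.9 + 0.62 = 1.52 per kilobase.
Over the interval, μ = 1.52 × 8 = 12.16 (an 8-kb region = 8 kilobases).
P(N = 13) = e^(−12.16) · 12.16^13/13! ≈ 0.1069.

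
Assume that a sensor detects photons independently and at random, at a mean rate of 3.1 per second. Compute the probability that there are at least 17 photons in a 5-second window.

Over the interval, μ = 3.1 × 5 = 15.5 (a 5-second window = 5 seconds).
P(N ≥ 17) = 1 − P(N ≤ 16) = 1 − Σ_{j=0}^{16} e^(−μ) μ^j/j! ≈ 0.3846.

0.3846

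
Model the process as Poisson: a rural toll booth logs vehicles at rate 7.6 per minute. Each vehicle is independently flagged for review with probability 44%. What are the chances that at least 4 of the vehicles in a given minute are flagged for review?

Thinning: the vehicles that are flagged for review themselves form a Poisson process with rate 0.44 × 7.6 = 3.344 per minute.
So μ = 3.344.
P(N ≥ 4) = 1 − P(N ≤ 3) ≈ 0.4294.

0.4294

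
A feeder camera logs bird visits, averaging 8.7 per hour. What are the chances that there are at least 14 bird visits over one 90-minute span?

0.4325

Over the interval, μ = 8.7 × 1.5 = 13.05 (a 90-minute span = 1.5 hours).
P(N ≥ 14) = 1 − P(N ≤ 13) = 1 − Σ_{j=0}^{13} e^(−μ) μ^j/j! ≈ 0.4325.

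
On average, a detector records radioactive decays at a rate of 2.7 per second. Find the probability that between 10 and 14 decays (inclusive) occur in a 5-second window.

0.4880

Over the interval, μ = 2.7 × 5 = 13.5 (a 5-second window = 5 seconds).
P(10 ≤ N ≤ 14) = Σ_{j=10}^{14} e^(−13.5) · 13.5^j/j! ≈ 0.4880.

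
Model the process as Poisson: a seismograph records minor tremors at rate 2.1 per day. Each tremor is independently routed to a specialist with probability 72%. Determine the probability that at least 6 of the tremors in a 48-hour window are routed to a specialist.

0.0864

Thinning: the tremors that are routed to a specialist themselves form a Poisson process with rate 0.72 × 2.1 = 1.512 per day.
Over the interval, μ = 1.512 × 2 = 3.024 (a 48-hour window = 2 days).
P(N ≥ 6) = 1 − P(N ≤ 5) ≈ 0.0864.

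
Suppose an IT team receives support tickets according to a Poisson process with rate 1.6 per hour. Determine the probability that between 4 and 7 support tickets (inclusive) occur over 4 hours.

0.5684

Over the interval, μ = 1.6 × 4 = 6.4 (4 hours).
P(4 ≤ N ≤ 7) = Σ_{j=4}^{7} e^(−6.4) · 6.4^j/j! ≈ 0.5684.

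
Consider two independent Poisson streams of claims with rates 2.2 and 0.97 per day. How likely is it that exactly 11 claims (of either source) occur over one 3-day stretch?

Independent Poisson processes superpose: combined rate λ = 2.2 + 0.97 = 3.17 per day.
Over the interval, μ = 3.17 × 3 = 9.51 (a 3-day stretch = 3 days).
P(N = 11) = e^(−9.51) · 9.51^11/11! ≈ 0.1068.

0.1068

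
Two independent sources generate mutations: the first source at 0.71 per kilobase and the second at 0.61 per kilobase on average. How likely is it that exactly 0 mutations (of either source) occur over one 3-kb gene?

Independent Poisson processes superpose: combined rate λ = 0.71 + 0.61 = 1.32 per kilobase.
Over the interval, μ = 1.32 × 3 = 3.96 (a 3-kb gene = 3 kilobases).
P(N = 0) = e^(−3.96) · 3.96^0/0! ≈ 0.0191.

0.0191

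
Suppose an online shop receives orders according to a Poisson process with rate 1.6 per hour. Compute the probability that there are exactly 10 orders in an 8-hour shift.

0.0898

Over the interval, μ = 1.6 × 8 = 12.8 (an 8-hour shift = 8 hours).
P(N = 10) = e^(−μ) μ^10/10! = e^(−12.8) · 12.8^10/3628800 ≈ 0.0898.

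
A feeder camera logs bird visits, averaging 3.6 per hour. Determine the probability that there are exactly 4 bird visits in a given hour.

With mean μ = 3.6 per hour,
P(N = 4) = e^(−μ) μ^4/4! = e^(−3.6) · 3.6^4/24 ≈ 0.1912.

0.1912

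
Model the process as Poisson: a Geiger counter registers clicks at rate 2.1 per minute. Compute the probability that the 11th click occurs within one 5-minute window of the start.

Over the interval, μ = 2.1 × 5 = 10.5 (a 5-minute window = 5 minutes).
The 11th arrival falls in the interval iff at least 11 events occur there: P(S_11 ≤ t) = P(N ≥ 11) = 1 − P(N ≤ 10) ≈ 0.4793.

0.4793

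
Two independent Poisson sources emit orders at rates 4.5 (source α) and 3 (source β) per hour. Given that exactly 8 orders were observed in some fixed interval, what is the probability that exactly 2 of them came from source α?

Given the total, each event is independently from source α with probability p = λ_α/(λ_α+λ_β) = 4.5/7.5 = 0.6000.
So K ~ Binomial(8, 4.5/7.5): P(K = 2) = C(8,2) · (4.5/7.5)^2 · (3/7.5)^6 ≈ 0.0413.

0.0413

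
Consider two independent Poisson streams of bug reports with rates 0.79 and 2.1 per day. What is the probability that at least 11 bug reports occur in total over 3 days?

0.2557

Independent Poisson processes superpose: combined rate λ = 0.79 + 2.1 = 2.89 per day.
Over the interval, μ = 2.89 × 3 = 8.67 (3 days).
P(N ≥ 11) = 1 − P(N ≤ 10) ≈ 0.2557.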